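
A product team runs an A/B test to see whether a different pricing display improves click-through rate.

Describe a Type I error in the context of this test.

A Type I error would mean concluding that the new design increases click-through rate when in fact the new design has no effect on click-through rate.

With the conventional null hypothesis that the new design has no effect on click-through rate:
A Type I error is rejecting H₀ when H₀ is true.
Here that means shipping the new feature to all users when actually the new design has no effect on click-through rate.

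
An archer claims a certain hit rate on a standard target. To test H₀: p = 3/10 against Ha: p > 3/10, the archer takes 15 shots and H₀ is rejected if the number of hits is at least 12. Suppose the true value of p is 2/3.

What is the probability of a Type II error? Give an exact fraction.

11346539/14348907

A Type II error is failing to reject when Ha holds: with p = 2/3, β = P(Y ≤ 11).
Equivalently, β = 1 − P(Y ≥ 12) = 11346539/14348907.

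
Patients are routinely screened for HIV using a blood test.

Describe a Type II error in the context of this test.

With the conventional null hypothesis that the patient does not have HIV:
A Type II error is failing to reject H₀ when H₀ is false.
Here that means clearing the patient as negative when actually the patient has HIV.

A Type II error would mean concluding that the patient does not have HIV (or at least failing to establish that the patient has HIV) when in fact the patient has HIV.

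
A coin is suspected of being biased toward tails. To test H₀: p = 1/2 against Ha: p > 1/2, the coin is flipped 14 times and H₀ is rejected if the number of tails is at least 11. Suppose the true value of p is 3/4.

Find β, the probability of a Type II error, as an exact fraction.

64244663/134217728

A Type II error is failing to reject when Ha holds: with p = 3/4, β = P(Y ≤ 10).
Equivalently, β = 1 − P(Y ≥ 11) = 64244663/134217728.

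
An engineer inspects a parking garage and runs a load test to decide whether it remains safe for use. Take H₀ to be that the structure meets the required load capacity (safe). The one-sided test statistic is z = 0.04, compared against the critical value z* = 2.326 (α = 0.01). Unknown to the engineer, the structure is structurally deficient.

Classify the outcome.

Since z = 0.04 ≤ z* = 2.326, H₀ is not rejected.
H₀ is false (actually the structure is structurally deficient).
Failing to reject a false H₀ is a Type II error.

Type II error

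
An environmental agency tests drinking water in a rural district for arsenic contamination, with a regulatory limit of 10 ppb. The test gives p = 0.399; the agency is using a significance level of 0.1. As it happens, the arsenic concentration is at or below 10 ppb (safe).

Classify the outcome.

The conventional null hypothesis is that the arsenic concentration is at or below 10 ppb (safe).
Since p = 0.399 ≥ α = 0.1, H₀ is not rejected.
H₀ is true (actually the arsenic concentration is at or below 10 ppb (safe)).
The decision matches the true state — no error.

No error — this is a correct decision.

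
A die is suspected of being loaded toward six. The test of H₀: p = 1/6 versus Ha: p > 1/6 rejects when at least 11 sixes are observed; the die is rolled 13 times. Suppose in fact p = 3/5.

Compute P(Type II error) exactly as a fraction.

1150021472/1220703125

A Type II error is failing to reject when Ha holds: with p = 3/5, β = P(Y ≤ 10).
Equivalently, β = 1 − P(Y ≥ 11) = 1150021472/1220703125.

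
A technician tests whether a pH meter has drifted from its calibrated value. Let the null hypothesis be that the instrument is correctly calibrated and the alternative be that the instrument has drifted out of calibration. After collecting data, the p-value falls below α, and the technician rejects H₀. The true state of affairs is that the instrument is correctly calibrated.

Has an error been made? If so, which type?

H₀ was rejected, but H₀ is actually true.
Rejecting a true null hypothesis is a Type I error (false positive).

Type I error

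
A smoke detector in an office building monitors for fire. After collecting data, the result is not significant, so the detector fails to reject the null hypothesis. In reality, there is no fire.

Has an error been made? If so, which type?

No error (correct decision).

The conventional null hypothesis here is that there is no fire.
The test retained a true H₀ — the decision matches the true state.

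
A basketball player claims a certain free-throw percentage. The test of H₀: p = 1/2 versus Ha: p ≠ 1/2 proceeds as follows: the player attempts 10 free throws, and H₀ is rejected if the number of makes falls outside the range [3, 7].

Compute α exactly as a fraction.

Under H₀, Y ~ Binomial(10, 1/2); α is the probability of landing in either tail, P(Y ≤ 2) + P(Y ≥ 8).
Each tail has probability (1 + 10 + 45)/1024; doubling gives α = 112/1024 = 7/64.

7/64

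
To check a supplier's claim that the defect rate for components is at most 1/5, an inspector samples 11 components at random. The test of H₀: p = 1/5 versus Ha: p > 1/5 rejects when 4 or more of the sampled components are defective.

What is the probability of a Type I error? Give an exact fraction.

12589/78125

Under H₀, X ~ Binomial(11, 1/5); the Type I error rate is P(X ≥ 4).
Computing the lower-tail complement: 1 − 65536/78125 = 12589/78125.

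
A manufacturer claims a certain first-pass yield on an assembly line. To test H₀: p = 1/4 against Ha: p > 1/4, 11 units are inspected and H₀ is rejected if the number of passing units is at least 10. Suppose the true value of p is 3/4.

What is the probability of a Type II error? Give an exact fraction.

1683809/2097152

A Type II error is failing to reject when Ha holds: with p = 3/4, β = P(S ≤ 9).
Equivalently, β = 1 − P(S ≥ 10) = 1683809/2097152.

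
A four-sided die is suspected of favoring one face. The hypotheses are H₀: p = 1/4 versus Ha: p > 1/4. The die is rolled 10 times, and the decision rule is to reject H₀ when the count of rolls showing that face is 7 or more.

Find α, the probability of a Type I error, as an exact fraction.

Under H₀, X ~ Binomial(10, 1/4), and α = P(X ≥ 7).
P(X ≥ 7) = Σ_{j=7}^{10} C(10,j)·(1/4)^j·(3/4)^{10-j} = 919/262144.

919/262144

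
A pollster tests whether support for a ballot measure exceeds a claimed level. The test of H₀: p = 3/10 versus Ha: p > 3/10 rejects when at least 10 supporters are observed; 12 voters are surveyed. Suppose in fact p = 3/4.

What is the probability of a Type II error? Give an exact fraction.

10222777/16777216

Under the alternative p = 3/4, S ~ Binomial(12, 3/4); β is the probability the test does not reject, P(S < 10).
Equivalently, β = 1 − P(S ≥ 10) = 10222777/16777216.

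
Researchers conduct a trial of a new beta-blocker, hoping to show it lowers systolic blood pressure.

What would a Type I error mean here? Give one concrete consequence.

With the conventional null hypothesis that the drug has no effect on systolic blood pressure:
A Type I error is rejecting H₀ when H₀ is true.
Here that means concluding that the drug is effective when actually the drug has no effect on systolic blood pressure.

A Type I error would mean concluding that the drug lowers systolic blood pressure when in fact the drug has no effect on systolic blood pressure. Consequence: an ineffective drug is approved and marketed, exposing patients to side effects with no benefit.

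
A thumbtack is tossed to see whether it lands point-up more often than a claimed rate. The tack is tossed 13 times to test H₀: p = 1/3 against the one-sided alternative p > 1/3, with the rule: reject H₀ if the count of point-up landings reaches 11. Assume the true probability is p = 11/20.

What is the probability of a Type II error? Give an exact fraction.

39857841016429707/40960000000000000

A Type II error is failing to reject when Ha holds: with p = 11/20, β = P(S ≤ 10).
Equivalently, β = 1 − P(S ≥ 11) = 39857841016429707/40960000000000000.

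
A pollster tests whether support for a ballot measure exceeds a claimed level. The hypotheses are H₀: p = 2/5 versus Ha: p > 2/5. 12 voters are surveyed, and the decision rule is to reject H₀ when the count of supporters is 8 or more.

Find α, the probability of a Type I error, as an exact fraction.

α = P(reject H₀ | H₀ true) = P(K ≥ 8 | p = 2/5), with K ~ Binomial(12, 2/5).
P(K ≥ 8) = Σ_{j=8}^{12} C(12,j)·(2/5)^j·(3/5)^{12-j} = 2798336/48828125.

2798336/48828125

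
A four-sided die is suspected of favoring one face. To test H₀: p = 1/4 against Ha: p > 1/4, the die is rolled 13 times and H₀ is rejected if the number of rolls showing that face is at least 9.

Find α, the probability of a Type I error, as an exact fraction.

66379/67108864

The Type I error probability is α = P(K ≥ 9) computed under H₀, where K ~ Binomial(13, 1/4).
P(K ≥ 9) = Σ_{j=9}^{13} C(13,j)·(1/4)^j·(3/4)^{13-j} = 66379/67108864.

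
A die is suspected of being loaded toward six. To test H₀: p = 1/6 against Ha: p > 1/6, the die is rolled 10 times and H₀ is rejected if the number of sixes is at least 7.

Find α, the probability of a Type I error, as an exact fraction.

Under H₀, K ~ Binomial(10, 1/6), and α = P(K ≥ 7).
Adding the binomial terms for j = 7 through 10 with p = 1/6 yields 337/1259712.

337/1259712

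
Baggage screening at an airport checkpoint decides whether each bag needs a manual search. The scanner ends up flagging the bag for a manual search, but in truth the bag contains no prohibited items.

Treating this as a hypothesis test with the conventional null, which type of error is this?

Type I error

The null hypothesis here is that the bag contains no prohibited items.
'Flagging the bag for a manual search' corresponds to rejecting H₀.
H₀ was rejected but H₀ is true — a Type I error (false positive).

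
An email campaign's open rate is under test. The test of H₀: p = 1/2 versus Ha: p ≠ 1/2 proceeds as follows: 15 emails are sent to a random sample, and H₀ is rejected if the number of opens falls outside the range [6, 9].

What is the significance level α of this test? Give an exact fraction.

309/1024

α = P(K ≤ 5 or K ≥ 10 | p = 1/2), K ~ Binomial(15, 1/2).
The two tails are symmetric, so α = 2·(1 + 15 + 105 + 455 + 1365 + 3003)/2^15 = 9888/32768 = 309/1024.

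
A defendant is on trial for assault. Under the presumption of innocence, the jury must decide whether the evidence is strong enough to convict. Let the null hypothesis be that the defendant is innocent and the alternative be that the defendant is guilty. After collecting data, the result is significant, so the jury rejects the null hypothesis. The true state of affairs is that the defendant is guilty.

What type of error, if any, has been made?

Neither — the decision is correct.

The test rejected a false H₀ — the decision matches the true state.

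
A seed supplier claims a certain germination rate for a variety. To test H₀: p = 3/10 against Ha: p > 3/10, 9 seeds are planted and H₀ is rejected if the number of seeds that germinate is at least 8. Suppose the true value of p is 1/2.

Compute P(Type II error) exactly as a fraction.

A Type II error is failing to reject when Ha holds: with p = 1/2, β = P(K ≤ 7).
Equivalently, β = 1 − P(K ≥ 8) = 251/256.

251/256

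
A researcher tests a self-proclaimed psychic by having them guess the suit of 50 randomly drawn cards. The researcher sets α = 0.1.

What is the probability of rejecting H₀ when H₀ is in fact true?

0.1

The significance level α is, by definition, the probability of a Type I error — P(reject H₀ | H₀ true).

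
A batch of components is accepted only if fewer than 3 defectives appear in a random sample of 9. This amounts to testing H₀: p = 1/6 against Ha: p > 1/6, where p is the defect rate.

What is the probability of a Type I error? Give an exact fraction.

898223/5038848

α = P(reject H₀ | H₀ true) = P(K ≥ 3 | p = 1/6), K ~ Binomial(9, 1/6).
Via the complement, α = 1 − Σ_{j=0}^{2} C(9,j)(1/6)^j(5/6)^{9-j} = 898223/5038848.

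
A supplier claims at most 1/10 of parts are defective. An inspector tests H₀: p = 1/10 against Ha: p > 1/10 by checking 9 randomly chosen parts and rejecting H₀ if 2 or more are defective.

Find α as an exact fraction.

The significance level is the probability, assuming p = 1/10, of seeing 2 or more defectives in 9 draws.
α = 1 − P(X ≤ 1) = 1 − 387420489/500000000 = 112579511/500000000.

112579511/500000000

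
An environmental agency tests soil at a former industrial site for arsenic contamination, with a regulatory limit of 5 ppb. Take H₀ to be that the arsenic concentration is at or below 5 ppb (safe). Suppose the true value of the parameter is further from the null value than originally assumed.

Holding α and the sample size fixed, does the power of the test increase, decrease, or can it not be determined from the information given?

It increases.

A bigger departure from H₀ is easier for the test to detect, so it fails to reject less often.
Since power = 1 − β and β decreases, power increases.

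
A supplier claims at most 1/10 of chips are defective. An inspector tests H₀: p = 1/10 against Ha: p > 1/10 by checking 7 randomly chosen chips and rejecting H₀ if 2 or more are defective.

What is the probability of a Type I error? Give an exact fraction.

93559/625000

α = P(reject H₀ | H₀ true) = P(K ≥ 2 | p = 1/10), K ~ Binomial(7, 1/10).
Via the complement, α = 1 − Σ_{j=0}^{1} C(7,j)(1/10)^j(9/10)^{7-j} = 93559/625000.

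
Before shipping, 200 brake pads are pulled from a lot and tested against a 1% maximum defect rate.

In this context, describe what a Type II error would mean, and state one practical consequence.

With the conventional null hypothesis that the lot's defect rate is 1% (within specification):
A Type II error is failing to reject H₀ when H₀ is false.
Here that means accepting the lot and shipping it when actually the lot's defect rate exceeds 1%.

A Type II error would mean concluding that the lot's defect rate is 1% (within specification) (or at least failing to establish that the lot's defect rate exceeds 1%) when in fact the lot's defect rate exceeds 1%. Consequence: defective units reach the field, triggering recalls or failures.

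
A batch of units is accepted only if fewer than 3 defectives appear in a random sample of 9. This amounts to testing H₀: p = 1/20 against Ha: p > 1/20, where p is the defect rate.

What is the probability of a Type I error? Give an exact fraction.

α = P(reject H₀ | H₀ true) = P(K ≥ 3 | p = 1/20), K ~ Binomial(9, 1/20).
Via the complement, α = 1 − Σ_{j=0}^{2} C(9,j)(1/20)^j(19/20)^{9-j} = 535106531/64000000000.

535106531/64000000000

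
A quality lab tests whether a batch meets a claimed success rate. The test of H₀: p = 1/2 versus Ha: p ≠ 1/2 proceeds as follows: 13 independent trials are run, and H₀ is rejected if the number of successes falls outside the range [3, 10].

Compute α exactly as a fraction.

23/1024

The significance level is the null-hypothesis probability of the rejection region {≤2} ∪ {≥11}.
By symmetry, α = 2·P(K ≤ 2) = 2·(1 + 13 + 78)/8192 = 184/8192 = 23/1024.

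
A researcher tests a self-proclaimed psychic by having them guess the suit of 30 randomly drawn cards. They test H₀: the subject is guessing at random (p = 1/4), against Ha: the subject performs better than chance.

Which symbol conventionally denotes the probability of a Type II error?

P(Type II error) = P(fail to reject H₀ | H₀ false) = β.

β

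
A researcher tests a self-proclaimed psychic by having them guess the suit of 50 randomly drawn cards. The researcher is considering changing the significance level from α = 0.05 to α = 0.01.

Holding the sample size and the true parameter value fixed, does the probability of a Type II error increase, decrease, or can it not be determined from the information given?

It increases.

Tightening α shrinks the rejection region. When Ha holds, fewer sample outcomes clear the stricter threshold, so more fall in the acceptance region.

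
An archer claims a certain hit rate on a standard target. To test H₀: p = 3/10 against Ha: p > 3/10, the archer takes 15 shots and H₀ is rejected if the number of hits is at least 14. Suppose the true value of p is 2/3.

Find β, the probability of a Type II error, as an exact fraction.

A Type II error is failing to reject when Ha holds: with p = 2/3, β = P(Y ≤ 13).
Summing C(15,j)·(2/3)^j·(1/3)^{15-j} for j = 0..13 gives 14070379/14348907.

14070379/14348907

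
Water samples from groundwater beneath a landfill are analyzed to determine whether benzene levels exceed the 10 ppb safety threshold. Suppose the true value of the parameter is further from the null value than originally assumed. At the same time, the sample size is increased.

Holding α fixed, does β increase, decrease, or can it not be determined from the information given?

A bigger departure from H₀ is easier for the test to detect, so it fails to reject less often. More data shrinks sampling variability; the test statistic under Ha concentrates further from the null value, making rejection more likely. Both changes push β in the same direction.

It decreases.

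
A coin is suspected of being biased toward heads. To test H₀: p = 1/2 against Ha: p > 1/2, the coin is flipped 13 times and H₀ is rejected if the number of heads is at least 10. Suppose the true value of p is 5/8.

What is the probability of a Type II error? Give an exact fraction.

Under the alternative p = 5/8, Y ~ Binomial(13, 5/8); β is the probability the test does not reject, P(Y < 10).
Summing C(13,j)·(5/8)^j·(3/8)^{13-j} for j = 0..9 gives 107331531597/137438953472.

107331531597/137438953472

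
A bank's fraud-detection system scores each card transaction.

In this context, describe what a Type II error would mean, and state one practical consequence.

With the conventional null hypothesis that the transaction is legitimate:
A Type II error is failing to reject H₀ when H₀ is false.
Here that means approving the transaction when actually the transaction is fraudulent.

A Type II error would mean concluding that the transaction is legitimate (or at least failing to establish that the transaction is fraudulent) when in fact the transaction is fraudulent. Consequence: a fraudulent charge goes through and the bank absorbs the loss.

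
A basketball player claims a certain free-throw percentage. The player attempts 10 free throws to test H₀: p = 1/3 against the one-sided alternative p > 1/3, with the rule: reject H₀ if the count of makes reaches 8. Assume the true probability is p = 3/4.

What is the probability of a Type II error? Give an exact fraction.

Under the alternative p = 3/4, Y ~ Binomial(10, 3/4); β is the probability the test does not reject, P(Y < 8).
Summing C(10,j)·(3/4)^j·(1/4)^{10-j} for j = 0..7 gives 124363/262144.

124363/262144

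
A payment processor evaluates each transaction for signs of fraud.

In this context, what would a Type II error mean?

A Type II error would mean concluding that the transaction is legitimate (or at least failing to establish that the transaction is fraudulent) when in fact the transaction is fraudulent.

With the conventional null hypothesis that the transaction is legitimate:
A Type II error is failing to reject H₀ when H₀ is false.
Here that means approving the transaction when actually the transaction is fraudulent.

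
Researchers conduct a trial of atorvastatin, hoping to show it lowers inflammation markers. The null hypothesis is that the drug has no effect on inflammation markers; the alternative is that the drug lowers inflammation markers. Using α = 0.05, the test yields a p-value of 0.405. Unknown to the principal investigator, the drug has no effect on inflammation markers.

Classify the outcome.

Since p = 0.405 ≥ α = 0.05, H₀ is not rejected.
H₀ is true (actually the drug has no effect on inflammation markers).
The decision matches the true state — no error.

Neither — the decision is correct.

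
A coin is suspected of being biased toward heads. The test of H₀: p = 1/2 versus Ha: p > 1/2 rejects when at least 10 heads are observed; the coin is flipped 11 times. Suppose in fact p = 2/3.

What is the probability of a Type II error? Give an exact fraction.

β = P(fail to reject H₀ | Ha true) = P(K ≤ 9 | p = 2/3), K ~ Binomial(11, 2/3).
Summing C(11,j)·(2/3)^j·(1/3)^{11-j} for j = 0..9 gives 163835/177147.

163835/177147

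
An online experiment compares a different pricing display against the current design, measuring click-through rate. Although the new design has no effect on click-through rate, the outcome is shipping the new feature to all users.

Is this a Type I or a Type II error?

The null hypothesis here is that the new design has no effect on click-through rate.
'Shipping the new feature to all users' corresponds to rejecting H₀.
H₀ was rejected but H₀ is true — a Type I error (false positive).

Type I error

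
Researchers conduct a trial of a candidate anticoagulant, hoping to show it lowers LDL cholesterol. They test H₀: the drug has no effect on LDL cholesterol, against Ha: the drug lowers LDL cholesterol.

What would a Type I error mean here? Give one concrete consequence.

A Type I error would mean concluding that the drug lowers LDL cholesterol when in fact the drug has no effect on LDL cholesterol. Consequence: patients are switched from working treatments to one that does nothing.

A Type I error is rejecting H₀ when H₀ is true.
Here that means concluding that the drug is effective when actually the drug has no effect on LDL cholesterol.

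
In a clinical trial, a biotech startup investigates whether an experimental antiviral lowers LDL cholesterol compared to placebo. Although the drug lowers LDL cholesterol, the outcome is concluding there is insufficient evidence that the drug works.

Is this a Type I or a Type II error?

The null hypothesis here is that the drug has no effect on LDL cholesterol.
'Concluding there is insufficient evidence that the drug works' corresponds to failing to reject H₀.
H₀ was not rejected but H₀ is false — a Type II error (false negative).

Type II error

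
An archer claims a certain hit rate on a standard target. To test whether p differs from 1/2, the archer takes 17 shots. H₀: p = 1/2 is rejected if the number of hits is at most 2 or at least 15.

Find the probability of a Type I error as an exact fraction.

α = P(X ≤ 2 or X ≥ 15 | p = 1/2), X ~ Binomial(17, 1/2).
Each tail has probability (1 + 17 + 136)/131072; doubling gives α = 308/131072 = 77/32768.

77/32768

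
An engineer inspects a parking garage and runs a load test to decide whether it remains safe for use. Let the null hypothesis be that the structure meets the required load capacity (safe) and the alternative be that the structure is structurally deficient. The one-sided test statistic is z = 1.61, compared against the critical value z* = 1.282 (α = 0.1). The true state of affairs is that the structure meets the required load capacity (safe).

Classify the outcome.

Since z = 1.61 > z* = 1.282, H₀ is rejected.
H₀ is true (actually the structure meets the required load capacity (safe)).
Rejecting a true H₀ is a Type I error.

Type I error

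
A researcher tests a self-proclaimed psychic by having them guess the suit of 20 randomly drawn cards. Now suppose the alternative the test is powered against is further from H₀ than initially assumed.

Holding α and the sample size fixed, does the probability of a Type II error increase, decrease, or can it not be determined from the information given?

It decreases.

A bigger departure from H₀ is easier for the test to detect, so it fails to reject less often.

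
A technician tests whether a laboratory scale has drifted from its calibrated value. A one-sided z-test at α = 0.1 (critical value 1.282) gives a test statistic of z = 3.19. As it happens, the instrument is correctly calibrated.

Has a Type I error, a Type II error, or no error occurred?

Type I error

The conventional null hypothesis is that the instrument is correctly calibrated.
Since z = 3.19 > z* = 1.282, H₀ is rejected.
H₀ is true (actually the instrument is correctly calibrated).
Rejecting a true H₀ is a Type I error.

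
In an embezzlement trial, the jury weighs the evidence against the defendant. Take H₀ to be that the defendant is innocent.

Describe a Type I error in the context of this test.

A Type I error is rejecting H₀ when H₀ is true.
Here that means convicting the defendant when actually the defendant is innocent.

A Type I error would mean concluding that the defendant is guilty when in fact the defendant is innocent.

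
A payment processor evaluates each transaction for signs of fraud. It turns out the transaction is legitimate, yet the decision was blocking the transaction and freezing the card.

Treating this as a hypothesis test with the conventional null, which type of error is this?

The null hypothesis here is that the transaction is legitimate.
'Blocking the transaction and freezing the card' corresponds to rejecting H₀.
H₀ was rejected but H₀ is true — a Type I error (false positive).

Type I error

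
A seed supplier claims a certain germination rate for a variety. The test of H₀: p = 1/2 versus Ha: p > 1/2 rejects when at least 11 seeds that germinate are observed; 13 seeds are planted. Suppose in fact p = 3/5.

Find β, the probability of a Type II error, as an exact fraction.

1150021472/1220703125

β = P(fail to reject H₀ | Ha true) = P(S ≤ 10 | p = 3/5), S ~ Binomial(13, 3/5).
Equivalently, β = 1 − P(S ≥ 11) = 1150021472/1220703125.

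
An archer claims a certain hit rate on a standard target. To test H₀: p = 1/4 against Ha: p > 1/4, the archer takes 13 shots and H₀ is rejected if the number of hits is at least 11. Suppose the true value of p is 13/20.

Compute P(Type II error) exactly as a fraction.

Under the alternative p = 13/20, S ~ Binomial(13, 13/20); β is the probability the test does not reject, P(S < 11).
Adding the binomial probabilities P(S=0)+…+P(S=10) at p = 13/20 gives 36323681060626281/40960000000000000.

36323681060626281/40960000000000000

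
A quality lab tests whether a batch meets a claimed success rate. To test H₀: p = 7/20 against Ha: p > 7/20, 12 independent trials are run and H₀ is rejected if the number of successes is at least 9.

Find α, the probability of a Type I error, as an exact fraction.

Under H₀, Y ~ Binomial(12, 7/20), and α = P(Y ≥ 9).
Summing C(12,j)(7/20)^j(13/20)^{12−j} for j = 9,…,12 gives 4595509118767/819200000000000.

4595509118767/819200000000000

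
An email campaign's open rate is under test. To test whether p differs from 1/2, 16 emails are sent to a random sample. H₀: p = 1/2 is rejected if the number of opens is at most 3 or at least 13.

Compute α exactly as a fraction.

697/32768

Under H₀, X ~ Binomial(16, 1/2); α is the probability of landing in either tail, P(X ≤ 3) + P(X ≥ 13).
The two tails are symmetric, so α = 2·(1 + 16 + 120 + 560)/2^16 = 1394/65536 = 697/32768.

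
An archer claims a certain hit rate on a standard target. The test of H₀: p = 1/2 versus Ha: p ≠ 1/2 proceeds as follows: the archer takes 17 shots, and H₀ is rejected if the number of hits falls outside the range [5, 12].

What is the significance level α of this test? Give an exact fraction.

1607/32768

Under H₀, X ~ Binomial(17, 1/2); α is the probability of landing in either tail, P(X ≤ 4) + P(X ≥ 13).
By symmetry, α = 2·P(X ≤ 4) = 2·(1 + 17 + 136 + 680 + 2380)/131072 = 6428/131072 = 1607/32768.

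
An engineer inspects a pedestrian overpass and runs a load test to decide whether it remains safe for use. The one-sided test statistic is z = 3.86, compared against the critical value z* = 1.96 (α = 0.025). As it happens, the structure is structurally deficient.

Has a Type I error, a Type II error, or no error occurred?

The conventional null hypothesis is that the structure meets the required load capacity (safe).
Since z = 3.86 > z* = 1.96, H₀ is rejected.
H₀ is false (actually the structure is structurally deficient).
The decision matches the true state — no error.

No error (correct decision).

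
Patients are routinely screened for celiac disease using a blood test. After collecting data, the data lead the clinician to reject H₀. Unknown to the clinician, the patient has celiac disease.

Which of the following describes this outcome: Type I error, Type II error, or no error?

No error (correct decision).

The conventional null hypothesis here is that the patient does not have celiac disease.
The test rejected a false H₀ — the decision matches the true state.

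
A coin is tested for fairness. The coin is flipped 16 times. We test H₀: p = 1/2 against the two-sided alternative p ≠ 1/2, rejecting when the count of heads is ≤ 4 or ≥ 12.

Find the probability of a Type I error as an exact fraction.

2517/32768

α = P(S ≤ 4 or S ≥ 12 | p = 1/2), S ~ Binomial(16, 1/2).
By symmetry, α = 2·P(S ≤ 4) = 2·(1 + 16 + 120 + 560 + 1820)/65536 = 5034/65536 = 2517/32768.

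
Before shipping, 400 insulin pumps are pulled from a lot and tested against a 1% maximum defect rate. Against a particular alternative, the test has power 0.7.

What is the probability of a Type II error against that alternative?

0.3

Power = 1 − β, so β = 1 − 0.7 = 0.3.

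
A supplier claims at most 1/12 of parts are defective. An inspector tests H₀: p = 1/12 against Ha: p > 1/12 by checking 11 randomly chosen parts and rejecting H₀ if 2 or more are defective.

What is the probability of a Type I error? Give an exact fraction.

The significance level is the probability, assuming p = 1/12, of seeing 2 or more defectives in 11 draws.
Via the complement, α = 1 − Σ_{j=0}^{1} C(11,j)(1/12)^j(11/12)^{11-j} = 86192514733/371504185344.

86192514733/371504185344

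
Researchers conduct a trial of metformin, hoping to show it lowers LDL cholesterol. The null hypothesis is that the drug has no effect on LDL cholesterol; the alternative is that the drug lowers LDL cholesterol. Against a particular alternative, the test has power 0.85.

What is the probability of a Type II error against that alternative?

Power = 1 − β, so β = 1 − 0.85 = 0.15.

0.15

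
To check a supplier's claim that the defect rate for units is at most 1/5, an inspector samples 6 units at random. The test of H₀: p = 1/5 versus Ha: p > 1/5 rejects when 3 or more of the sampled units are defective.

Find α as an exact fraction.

The significance level is the probability, assuming p = 1/5, of seeing 3 or more defectives in 6 draws.
Computing the lower-tail complement: 1 − 2816/3125 = 309/3125.

309/3125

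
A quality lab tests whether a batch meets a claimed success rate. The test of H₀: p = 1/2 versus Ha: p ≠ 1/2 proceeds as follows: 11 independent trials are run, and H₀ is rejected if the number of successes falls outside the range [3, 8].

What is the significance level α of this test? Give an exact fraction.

Under H₀, Y ~ Binomial(11, 1/2); α is the probability of landing in either tail, P(Y ≤ 2) + P(Y ≥ 9).
The two tails are symmetric, so α = 2·(1 + 11 + 55)/2^11 = 134/2048 = 67/1024.

67/1024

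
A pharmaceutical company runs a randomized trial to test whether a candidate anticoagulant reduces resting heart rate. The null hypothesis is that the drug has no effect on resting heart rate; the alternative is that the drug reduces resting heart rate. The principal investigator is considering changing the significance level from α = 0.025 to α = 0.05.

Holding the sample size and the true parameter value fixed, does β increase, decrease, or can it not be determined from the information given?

With a larger α the critical value moves toward the center, so more of the Ha sampling distribution lies in the rejection region.

It decreases.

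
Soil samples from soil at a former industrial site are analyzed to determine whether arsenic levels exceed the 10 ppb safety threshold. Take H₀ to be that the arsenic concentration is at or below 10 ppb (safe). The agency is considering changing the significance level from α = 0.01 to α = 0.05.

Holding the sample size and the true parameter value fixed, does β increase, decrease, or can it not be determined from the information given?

Relaxing α lowers the evidence threshold; under Ha, outcomes that previously fell short now trigger rejection.

It decreases.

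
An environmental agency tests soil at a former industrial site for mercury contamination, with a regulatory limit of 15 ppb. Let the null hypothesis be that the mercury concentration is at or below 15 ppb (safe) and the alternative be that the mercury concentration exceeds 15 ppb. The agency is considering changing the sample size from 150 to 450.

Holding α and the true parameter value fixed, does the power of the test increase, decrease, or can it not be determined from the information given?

Increasing n separates the H₀ and Ha sampling distributions, so under Ha fewer outcomes land in the acceptance region.
Since power = 1 − β and β decreases, power increases.

It increases.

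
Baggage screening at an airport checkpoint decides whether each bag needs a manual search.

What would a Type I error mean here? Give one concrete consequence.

A Type I error would mean concluding that the bag contains a prohibited item when in fact the bag contains no prohibited items. Consequence: a harmless bag is searched, delaying the passenger.

With the conventional null hypothesis that the bag contains no prohibited items:
A Type I error is rejecting H₀ when H₀ is true.
Here that means flagging the bag for a manual search when actually the bag contains no prohibited items.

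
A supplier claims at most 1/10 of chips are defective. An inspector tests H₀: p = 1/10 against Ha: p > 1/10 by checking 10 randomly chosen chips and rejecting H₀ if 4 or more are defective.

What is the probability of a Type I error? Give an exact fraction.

Under H₀, K ~ Binomial(10, 1/10); the Type I error rate is P(K ≥ 4).
α = 1 − P(K ≤ 3) = 1 − 617003001/625000000 = 7996999/625000000.

7996999/625000000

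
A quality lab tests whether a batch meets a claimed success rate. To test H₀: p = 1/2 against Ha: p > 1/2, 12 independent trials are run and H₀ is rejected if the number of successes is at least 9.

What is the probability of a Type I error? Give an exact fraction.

299/4096

Under H₀, Y ~ Binomial(12, 1/2), and α = P(Y ≥ 9).
P(Y ≥ 9) = [C(12,9) + C(12,10) + C(12,11) + C(12,12)] / 2^12 = (220 + 66 + 12 + 1) / 4096 = 299/4096.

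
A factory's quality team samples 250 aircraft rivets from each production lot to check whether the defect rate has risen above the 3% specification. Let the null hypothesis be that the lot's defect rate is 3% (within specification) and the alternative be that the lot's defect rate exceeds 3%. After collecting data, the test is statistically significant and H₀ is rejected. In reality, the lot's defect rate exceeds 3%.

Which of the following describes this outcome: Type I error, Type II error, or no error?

No error — this is a correct decision.

The test rejected a false H₀ — the decision matches the true state.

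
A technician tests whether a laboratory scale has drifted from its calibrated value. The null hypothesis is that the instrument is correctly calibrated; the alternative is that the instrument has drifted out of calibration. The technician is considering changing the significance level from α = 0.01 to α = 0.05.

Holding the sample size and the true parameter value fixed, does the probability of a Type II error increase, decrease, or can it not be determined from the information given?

With a larger α the critical value moves toward the center, so more of the Ha sampling distribution lies in the rejection region.

It decreases.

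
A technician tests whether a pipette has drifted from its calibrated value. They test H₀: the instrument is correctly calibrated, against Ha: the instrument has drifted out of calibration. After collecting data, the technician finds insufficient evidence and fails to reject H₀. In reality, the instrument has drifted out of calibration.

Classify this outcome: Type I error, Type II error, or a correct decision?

H₀ was not rejected, but H₀ is actually false.
Failing to reject a false null hypothesis is a Type II error (false negative).

Type II error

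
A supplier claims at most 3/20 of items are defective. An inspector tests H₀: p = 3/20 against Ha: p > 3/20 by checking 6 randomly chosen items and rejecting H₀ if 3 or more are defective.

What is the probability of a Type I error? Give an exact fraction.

α = P(reject H₀ | H₀ true) = P(X ≥ 3 | p = 3/20), X ~ Binomial(6, 3/20).
Computing the lower-tail complement: 1 − 6097033/6400000 = 302967/6400000.

302967/6400000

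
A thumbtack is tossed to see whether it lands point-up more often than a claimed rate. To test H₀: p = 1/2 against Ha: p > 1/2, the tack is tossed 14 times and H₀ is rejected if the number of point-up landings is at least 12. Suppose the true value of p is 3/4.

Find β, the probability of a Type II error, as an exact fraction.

Under the alternative p = 3/4, S ~ Binomial(14, 3/4); β is the probability the test does not reject, P(S < 12).
Adding the binomial probabilities P(S=0)+…+P(S=11) at p = 3/4 gives 96485417/134217728.

96485417/134217728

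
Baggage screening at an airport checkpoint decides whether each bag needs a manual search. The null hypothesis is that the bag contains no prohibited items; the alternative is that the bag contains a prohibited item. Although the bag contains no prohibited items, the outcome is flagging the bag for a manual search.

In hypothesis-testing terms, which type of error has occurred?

'Flagging the bag for a manual search' corresponds to rejecting H₀.
H₀ was rejected but H₀ is true — a Type I error (false positive).

Type I error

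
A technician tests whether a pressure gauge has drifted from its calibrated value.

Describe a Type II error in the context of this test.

With the conventional null hypothesis that the instrument is correctly calibrated:
A Type II error is failing to reject H₀ when H₀ is false.
Here that means leaving the instrument in service when actually the instrument has drifted out of calibration.

A Type II error would mean concluding that the instrument is correctly calibrated (or at least failing to establish that the instrument has drifted out of calibration) when in fact the instrument has drifted out of calibration.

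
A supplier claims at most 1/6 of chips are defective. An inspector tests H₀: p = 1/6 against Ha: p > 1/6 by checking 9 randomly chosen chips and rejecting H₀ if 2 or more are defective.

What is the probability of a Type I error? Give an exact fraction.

α = P(reject H₀ | H₀ true) = P(Y ≥ 2 | p = 1/6), Y ~ Binomial(9, 1/6).
Computing the lower-tail complement: 1 − 2734375/5038848 = 2304473/5038848.

2304473/5038848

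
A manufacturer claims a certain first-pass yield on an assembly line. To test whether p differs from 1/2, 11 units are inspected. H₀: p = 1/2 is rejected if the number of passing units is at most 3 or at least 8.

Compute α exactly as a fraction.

Under H₀, K ~ Binomial(11, 1/2); α is the probability of landing in either tail, P(K ≤ 3) + P(K ≥ 8).
The two tails are symmetric, so α = 2·(1 + 11 + 55 + 165)/2^11 = 464/2048 = 29/128.

29/128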